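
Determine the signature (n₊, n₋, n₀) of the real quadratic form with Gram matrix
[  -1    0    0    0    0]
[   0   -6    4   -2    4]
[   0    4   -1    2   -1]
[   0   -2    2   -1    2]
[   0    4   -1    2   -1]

step 0: pivot -1 → sign −
step 1: pivot -6 → sign −
step 2: pivot 5/3 → sign +
step 3: pivot -3/5 → sign −
step 4: row/col 4 already zero → sign 0
signature = (1, 3, 1)

Answer: (1, 3, 1)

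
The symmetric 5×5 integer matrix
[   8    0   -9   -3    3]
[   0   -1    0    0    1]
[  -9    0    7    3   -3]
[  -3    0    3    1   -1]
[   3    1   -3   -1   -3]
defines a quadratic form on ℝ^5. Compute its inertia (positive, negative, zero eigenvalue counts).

Answer: (1, 4, 0)

Derivation:
step 0: pivot 8 → sign +
step 1: pivot -1 → sign −
step 2: pivot -25/8 → sign −
step 3: pivot -2/25 → sign −
step 4: pivot -3 → sign −
signature = (1, 4, 0)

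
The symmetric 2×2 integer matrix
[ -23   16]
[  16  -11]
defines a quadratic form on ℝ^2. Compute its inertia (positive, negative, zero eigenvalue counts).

Answer: (1, 1, 0)

Derivation:
step 0: pivot -23 → sign −
step 1: pivot 3/23 → sign +
signature = (1, 1, 0)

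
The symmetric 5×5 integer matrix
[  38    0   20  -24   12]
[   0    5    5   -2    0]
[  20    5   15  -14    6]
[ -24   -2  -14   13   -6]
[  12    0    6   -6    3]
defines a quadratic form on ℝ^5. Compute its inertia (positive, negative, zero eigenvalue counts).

step 0: pivot 38 → sign +
step 1: pivot 5 → sign +
step 2: pivot -10/19 → sign −
step 3: pivot -11/5 → sign −
step 4: pivot 3/55 → sign +
signature = (3, 2, 0)

Answer: (3, 2, 0)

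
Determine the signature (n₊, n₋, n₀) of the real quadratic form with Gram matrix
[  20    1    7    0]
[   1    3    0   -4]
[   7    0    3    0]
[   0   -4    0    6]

Answer: (4, 0, 0)

Derivation:
step 0: pivot 20 → sign +
step 1: pivot 59/20 → sign +
step 2: pivot 30/59 → sign +
step 3: pivot 2/15 → sign +
signature = (4, 0, 0)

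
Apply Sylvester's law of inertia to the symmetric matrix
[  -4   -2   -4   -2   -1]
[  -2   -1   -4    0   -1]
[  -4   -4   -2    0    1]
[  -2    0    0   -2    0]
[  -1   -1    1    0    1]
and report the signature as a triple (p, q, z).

Answer: (2, 2, 1)

Derivation:
step 0: pivot -4 → sign −
step 1: pivot 2 → sign +
step 2: pivot -2 → sign −
step 3: pivot 3/2 → sign +
step 4: row/col 4 already zero → sign 0
signature = (2, 2, 1)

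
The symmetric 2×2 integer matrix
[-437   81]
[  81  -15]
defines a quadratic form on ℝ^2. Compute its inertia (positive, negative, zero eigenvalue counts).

Answer: (1, 1, 0)

Derivation:
step 0: pivot -437 → sign −
step 1: pivot 6/437 → sign +
signature = (1, 1, 0)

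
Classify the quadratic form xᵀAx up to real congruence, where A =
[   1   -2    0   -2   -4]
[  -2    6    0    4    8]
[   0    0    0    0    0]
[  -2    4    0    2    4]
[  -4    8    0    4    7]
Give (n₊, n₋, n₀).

Answer: (2, 2, 1)

Derivation:
step 0: pivot 1 → sign +
step 1: pivot 2 → sign +
step 2: pivot -2 → sign −
step 3: pivot -1 → sign −
step 4: row/col 4 already zero → sign 0
signature = (2, 2, 1)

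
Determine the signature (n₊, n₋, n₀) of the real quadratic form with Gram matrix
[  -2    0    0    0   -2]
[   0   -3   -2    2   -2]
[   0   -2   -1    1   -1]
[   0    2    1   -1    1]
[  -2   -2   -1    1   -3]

Answer: (1, 2, 2)

Derivation:
step 0: pivot -2 → sign −
step 1: pivot -3 → sign −
step 2: pivot 1/3 → sign +
step 3: row/col 3 already zero → sign 0
step 4: row/col 4 already zero → sign 0
signature = (1, 2, 2)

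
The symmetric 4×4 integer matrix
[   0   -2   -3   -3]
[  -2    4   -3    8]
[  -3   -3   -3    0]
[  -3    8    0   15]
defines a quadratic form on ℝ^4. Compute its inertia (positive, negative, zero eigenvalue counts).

Answer: (2, 2, 0)

Derivation:
step 0: pivot 4 → sign +
step 1: pivot -1 → sign −
step 2: pivot 15 → sign +
step 3: pivot -3/20 → sign −
signature = (2, 2, 0)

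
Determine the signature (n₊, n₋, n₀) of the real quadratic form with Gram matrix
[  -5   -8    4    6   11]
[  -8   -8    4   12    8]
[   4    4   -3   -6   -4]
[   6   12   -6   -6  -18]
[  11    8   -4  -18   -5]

step 0: pivot -5 → sign −
step 1: pivot 24/5 → sign +
step 2: pivot -1 → sign −
step 3: row/col 3 already zero → sign 0
step 4: row/col 4 already zero → sign 0
signature = (1, 2, 2)

Answer: (1, 2, 2)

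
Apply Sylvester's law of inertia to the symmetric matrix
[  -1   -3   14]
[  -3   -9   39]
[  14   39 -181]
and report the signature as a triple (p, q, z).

Answer: (1, 2, 0)

Derivation:
step 0: pivot -1 → sign −
step 1: pivot 15 → sign +
step 2: pivot -3/5 → sign −
signature = (1, 2, 0)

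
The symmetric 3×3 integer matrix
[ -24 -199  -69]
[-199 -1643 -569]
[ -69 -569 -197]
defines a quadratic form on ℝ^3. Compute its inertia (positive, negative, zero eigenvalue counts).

Answer: (1, 2, 0)

Derivation:
step 0: pivot -24 → sign −
step 1: pivot 169/24 → sign +
step 2: pivot -2/169 → sign −
signature = (1, 2, 0)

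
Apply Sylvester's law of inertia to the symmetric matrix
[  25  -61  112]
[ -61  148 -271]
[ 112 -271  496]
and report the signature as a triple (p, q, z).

Answer: (2, 1, 0)

Derivation:
step 0: pivot 25 → sign +
step 1: pivot -21/25 → sign −
step 2: pivot 3/7 → sign +
signature = (2, 1, 0)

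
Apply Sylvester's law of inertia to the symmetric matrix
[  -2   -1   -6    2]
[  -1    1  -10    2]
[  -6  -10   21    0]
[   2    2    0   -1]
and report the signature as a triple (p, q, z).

Answer: (3, 1, 0)

Derivation:
step 0: pivot -2 → sign −
step 1: pivot 3/2 → sign +
step 2: pivot 19/3 → sign +
step 3: pivot 1/19 → sign +
signature = (3, 1, 0)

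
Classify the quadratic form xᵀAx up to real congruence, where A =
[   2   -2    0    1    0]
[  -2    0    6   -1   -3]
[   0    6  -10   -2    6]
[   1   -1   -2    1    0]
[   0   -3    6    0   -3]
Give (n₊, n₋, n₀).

Answer: (3, 2, 0)

Derivation:
step 0: pivot 2 → sign +
step 1: pivot -2 → sign −
step 2: pivot 8 → sign +
step 3: pivot 3/8 → sign +
step 4: pivot -3/2 → sign −
signature = (3, 2, 0)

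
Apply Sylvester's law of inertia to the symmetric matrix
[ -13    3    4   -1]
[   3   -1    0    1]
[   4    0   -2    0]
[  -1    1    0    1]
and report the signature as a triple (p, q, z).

Answer: (2, 2, 0)

Derivation:
step 0: pivot -13 → sign −
step 1: pivot -4/13 → sign −
step 2: pivot 2 → sign +
step 3: pivot 1 → sign +
signature = (2, 2, 0)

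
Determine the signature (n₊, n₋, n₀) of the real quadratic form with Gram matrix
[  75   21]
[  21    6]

step 0: pivot 75 → sign +
step 1: pivot 3/25 → sign +
signature = (2, 0, 0)

Answer: (2, 0, 0)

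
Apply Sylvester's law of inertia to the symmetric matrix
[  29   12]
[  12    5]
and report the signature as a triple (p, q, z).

step 0: pivot 29 → sign +
step 1: pivot 1/29 → sign +
signature = (2, 0, 0)

Answer: (2, 0, 0)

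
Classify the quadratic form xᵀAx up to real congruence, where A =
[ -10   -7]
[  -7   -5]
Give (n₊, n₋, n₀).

Answer: (0, 2, 0)

Derivation:
step 0: pivot -10 → sign −
step 1: pivot -1/10 → sign −
signature = (0, 2, 0)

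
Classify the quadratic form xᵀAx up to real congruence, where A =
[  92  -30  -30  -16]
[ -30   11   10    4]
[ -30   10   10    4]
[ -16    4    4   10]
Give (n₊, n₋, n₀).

step 0: pivot 92 → sign +
step 1: pivot 28/23 → sign +
step 2: pivot 5/28 → sign +
step 3: pivot 2/5 → sign +
signature = (4, 0, 0)

Answer: (4, 0, 0)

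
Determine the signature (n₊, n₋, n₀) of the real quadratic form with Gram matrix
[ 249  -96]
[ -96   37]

Answer: (1, 1, 0)

Derivation:
step 0: pivot 249 → sign +
step 1: pivot -1/83 → sign −
signature = (1, 1, 0)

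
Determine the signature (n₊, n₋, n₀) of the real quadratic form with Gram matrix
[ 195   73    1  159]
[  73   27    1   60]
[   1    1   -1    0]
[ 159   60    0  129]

Answer: (2, 1, 1)

Derivation:
step 0: pivot 195 → sign +
step 1: pivot -64/195 → sign −
step 2: pivot 3/16 → sign +
step 3: row/col 3 already zero → sign 0
signature = (2, 1, 1)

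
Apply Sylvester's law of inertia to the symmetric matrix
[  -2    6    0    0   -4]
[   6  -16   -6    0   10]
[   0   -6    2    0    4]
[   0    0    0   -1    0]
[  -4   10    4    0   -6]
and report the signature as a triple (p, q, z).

Answer: (2, 3, 0)

Derivation:
step 0: pivot -2 → sign −
step 1: pivot 2 → sign +
step 2: pivot -16 → sign −
step 3: pivot -1 → sign −
step 4: pivot 1/4 → sign +
signature = (2, 3, 0)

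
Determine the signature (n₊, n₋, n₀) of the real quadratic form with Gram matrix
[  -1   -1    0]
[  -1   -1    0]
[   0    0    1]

Answer: (1, 1, 1)

Derivation:
step 0: pivot -1 → sign −
step 1: pivot 1 → sign +
step 2: row/col 2 already zero → sign 0
signature = (1, 1, 1)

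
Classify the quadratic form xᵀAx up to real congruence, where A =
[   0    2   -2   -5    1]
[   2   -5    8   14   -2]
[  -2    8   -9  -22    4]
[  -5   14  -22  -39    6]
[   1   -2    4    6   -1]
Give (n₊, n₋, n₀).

Answer: (2, 2, 1)

Derivation:
step 0: pivot -5 → sign −
step 1: pivot 4/5 → sign +
step 2: pivot 2 → sign +
step 3: pivot -3/8 → sign −
step 4: row/col 4 already zero → sign 0
signature = (2, 2, 1)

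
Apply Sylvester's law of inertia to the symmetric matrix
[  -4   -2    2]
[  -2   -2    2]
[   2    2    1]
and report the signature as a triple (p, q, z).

Answer: (1, 2, 0)

Derivation:
step 0: pivot -4 → sign −
step 1: pivot -1 → sign −
step 2: pivot 3 → sign +
signature = (1, 2, 0)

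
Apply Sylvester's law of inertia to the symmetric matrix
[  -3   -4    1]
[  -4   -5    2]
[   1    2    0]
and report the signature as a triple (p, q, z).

Answer: (1, 2, 0)

Derivation:
step 0: pivot -3 → sign −
step 1: pivot 1/3 → sign +
step 2: pivot -1 → sign −
signature = (1, 2, 0)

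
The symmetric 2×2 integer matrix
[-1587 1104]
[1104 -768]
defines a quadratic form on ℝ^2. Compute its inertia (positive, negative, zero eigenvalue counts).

step 0: pivot -1587 → sign −
step 1: row/col 1 already zero → sign 0
signature = (0, 1, 1)

Answer: (0, 1, 1)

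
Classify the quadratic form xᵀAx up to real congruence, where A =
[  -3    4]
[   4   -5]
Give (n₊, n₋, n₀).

step 0: pivot -3 → sign −
step 1: pivot 1/3 → sign +
signature = (1, 1, 0)

Answer: (1, 1, 0)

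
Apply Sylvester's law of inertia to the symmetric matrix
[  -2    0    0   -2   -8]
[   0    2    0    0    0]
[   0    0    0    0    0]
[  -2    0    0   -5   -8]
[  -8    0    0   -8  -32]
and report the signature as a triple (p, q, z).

step 0: pivot -2 → sign −
step 1: pivot 2 → sign +
step 2: pivot -3 → sign −
step 3: row/col 3 already zero → sign 0
step 4: row/col 4 already zero → sign 0
signature = (1, 2, 2)

Answer: (1, 2, 2)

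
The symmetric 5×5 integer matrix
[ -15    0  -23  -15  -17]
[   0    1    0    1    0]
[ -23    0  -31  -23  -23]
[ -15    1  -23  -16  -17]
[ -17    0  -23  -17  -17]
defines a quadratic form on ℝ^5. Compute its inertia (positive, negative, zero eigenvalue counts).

Answer: (3, 2, 0)

Derivation:
step 0: pivot -15 → sign −
step 1: pivot 1 → sign +
step 2: pivot 64/15 → sign +
step 3: pivot -2 → sign −
step 4: pivot 1/16 → sign +
signature = (3, 2, 0)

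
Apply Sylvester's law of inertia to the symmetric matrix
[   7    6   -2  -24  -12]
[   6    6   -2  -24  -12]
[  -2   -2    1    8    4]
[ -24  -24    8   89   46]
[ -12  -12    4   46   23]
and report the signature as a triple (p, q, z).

Answer: (3, 2, 0)

Derivation:
step 0: pivot 7 → sign +
step 1: pivot 6/7 → sign +
step 2: pivot 1/3 → sign +
step 3: pivot -7 → sign −
step 4: pivot -3/7 → sign −
signature = (3, 2, 0)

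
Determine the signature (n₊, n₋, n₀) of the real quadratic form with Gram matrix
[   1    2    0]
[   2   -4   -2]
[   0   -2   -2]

Answer: (1, 2, 0)

Derivation:
step 0: pivot 1 → sign +
step 1: pivot -8 → sign −
step 2: pivot -3/2 → sign −
signature = (1, 2, 0)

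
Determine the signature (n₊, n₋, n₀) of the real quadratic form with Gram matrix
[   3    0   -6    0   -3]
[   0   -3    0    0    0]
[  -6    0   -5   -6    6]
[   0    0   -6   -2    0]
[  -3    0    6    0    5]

Answer: (3, 2, 0)

Derivation:
step 0: pivot 3 → sign +
step 1: pivot -3 → sign −
step 2: pivot -17 → sign −
step 3: pivot 2/17 → sign +
step 4: pivot 2 → sign +
signature = (3, 2, 0)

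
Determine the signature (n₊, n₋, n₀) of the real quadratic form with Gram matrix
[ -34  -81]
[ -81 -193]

step 0: pivot -34 → sign −
step 1: pivot -1/34 → sign −
signature = (0, 2, 0)

Answer: (0, 2, 0)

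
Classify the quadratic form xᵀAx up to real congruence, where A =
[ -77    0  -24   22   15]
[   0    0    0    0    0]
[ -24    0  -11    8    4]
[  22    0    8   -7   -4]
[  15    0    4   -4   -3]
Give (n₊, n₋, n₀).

step 0: pivot -77 → sign −
step 1: pivot -271/77 → sign −
step 2: pivot -93/271 → sign −
step 3: pivot 2/31 → sign +
step 4: row/col 4 already zero → sign 0
signature = (1, 3, 1)

Answer: (1, 3, 1)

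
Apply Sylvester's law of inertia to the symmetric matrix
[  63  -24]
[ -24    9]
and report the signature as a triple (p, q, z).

Answer: (1, 1, 0)

Derivation:
step 0: pivot 63 → sign +
step 1: pivot -1/7 → sign −
signature = (1, 1, 0)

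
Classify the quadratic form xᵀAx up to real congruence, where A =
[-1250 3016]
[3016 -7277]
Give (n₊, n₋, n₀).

step 0: pivot -1250 → sign −
step 1: pivot 3/625 → sign +
signature = (1, 1, 0)

Answer: (1, 1, 0)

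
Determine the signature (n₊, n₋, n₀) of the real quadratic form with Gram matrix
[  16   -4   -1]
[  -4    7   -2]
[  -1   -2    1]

Answer: (3, 0, 0)

Derivation:
step 0: pivot 16 → sign +
step 1: pivot 6 → sign +
step 2: pivot 3/32 → sign +
signature = (3, 0, 0)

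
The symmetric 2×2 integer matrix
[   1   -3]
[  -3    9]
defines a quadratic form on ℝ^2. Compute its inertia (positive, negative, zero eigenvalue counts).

Answer: (1, 0, 1)

Derivation:
step 0: pivot 1 → sign +
step 1: row/col 1 already zero → sign 0
signature = (1, 0, 1)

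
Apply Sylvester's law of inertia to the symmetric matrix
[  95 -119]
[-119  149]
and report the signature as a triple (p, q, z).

Answer: (1, 1, 0)

Derivation:
step 0: pivot 95 → sign +
step 1: pivot -6/95 → sign −
signature = (1, 1, 0)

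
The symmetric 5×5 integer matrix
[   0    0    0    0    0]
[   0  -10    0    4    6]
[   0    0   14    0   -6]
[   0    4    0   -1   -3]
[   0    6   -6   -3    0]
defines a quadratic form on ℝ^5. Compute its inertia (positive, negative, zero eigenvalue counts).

Answer: (3, 1, 1)

Derivation:
step 0: pivot -10 → sign −
step 1: pivot 14 → sign +
step 2: pivot 3/5 → sign +
step 3: pivot 3/7 → sign +
step 4: row/col 4 already zero → sign 0
signature = (3, 1, 1)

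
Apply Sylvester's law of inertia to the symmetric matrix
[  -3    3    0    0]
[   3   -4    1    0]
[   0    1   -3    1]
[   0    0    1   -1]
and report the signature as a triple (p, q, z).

Answer: (0, 4, 0)

Derivation:
step 0: pivot -3 → sign −
step 1: pivot -1 → sign −
step 2: pivot -2 → sign −
step 3: pivot -1/2 → sign −
signature = (0, 4, 0)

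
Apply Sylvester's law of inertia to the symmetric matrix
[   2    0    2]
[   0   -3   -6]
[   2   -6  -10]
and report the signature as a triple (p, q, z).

Answer: (1, 1, 1)

Derivation:
step 0: pivot 2 → sign +
step 1: pivot -3 → sign −
step 2: row/col 2 already zero → sign 0
signature = (1, 1, 1)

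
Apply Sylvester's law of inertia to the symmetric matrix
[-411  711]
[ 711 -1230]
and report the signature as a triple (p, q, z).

step 0: pivot -411 → sign −
step 1: pivot -3/137 → sign −
signature = (0, 2, 0)

Answer: (0, 2, 0)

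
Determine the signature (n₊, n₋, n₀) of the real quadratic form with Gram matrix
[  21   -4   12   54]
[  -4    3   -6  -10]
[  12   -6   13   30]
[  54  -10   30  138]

step 0: pivot 21 → sign +
step 1: pivot 47/21 → sign +
step 2: pivot -1/47 → sign −
step 3: pivot 6 → sign +
signature = (3, 1, 0)

Answer: (3, 1, 0)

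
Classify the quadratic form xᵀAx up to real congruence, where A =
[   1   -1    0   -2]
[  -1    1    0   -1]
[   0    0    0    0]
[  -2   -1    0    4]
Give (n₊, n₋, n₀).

step 0: pivot 1 → sign +
step 1: pivot -6 → sign −
step 2: pivot 3/2 → sign +
step 3: row/col 3 already zero → sign 0
signature = (2, 1, 1)

Answer: (2, 1, 1)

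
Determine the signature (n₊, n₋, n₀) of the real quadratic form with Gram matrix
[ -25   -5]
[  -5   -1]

step 0: pivot -25 → sign −
step 1: row/col 1 already zero → sign 0
signature = (0, 1, 1)

Answer: (0, 1, 1)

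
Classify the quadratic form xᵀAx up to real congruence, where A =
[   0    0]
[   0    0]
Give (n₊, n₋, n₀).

step 0: row/col 0 already zero → sign 0
step 1: row/col 1 already zero → sign 0
signature = (0, 0, 2)

Answer: (0, 0, 2)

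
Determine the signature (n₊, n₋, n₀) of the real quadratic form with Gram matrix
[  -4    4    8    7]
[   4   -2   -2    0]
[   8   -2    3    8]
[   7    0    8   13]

Answer: (2, 2, 0)

Derivation:
step 0: pivot -4 → sign −
step 1: pivot 2 → sign +
step 2: pivot 1 → sign +
step 3: pivot -1/4 → sign −
signature = (2, 2, 0)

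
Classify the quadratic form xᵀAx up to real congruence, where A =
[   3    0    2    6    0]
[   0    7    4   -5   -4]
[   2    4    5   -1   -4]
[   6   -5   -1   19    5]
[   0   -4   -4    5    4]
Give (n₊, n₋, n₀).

Answer: (4, 1, 0)

Derivation:
step 0: pivot 3 → sign +
step 1: pivot 7 → sign +
step 2: pivot 29/21 → sign +
step 3: pivot 3/29 → sign +
step 4: pivot -3 → sign −
signature = (4, 1, 0)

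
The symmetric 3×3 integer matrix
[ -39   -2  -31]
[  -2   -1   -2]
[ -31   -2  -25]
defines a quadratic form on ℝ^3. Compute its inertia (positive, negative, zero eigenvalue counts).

step 0: pivot -39 → sign −
step 1: pivot -35/39 → sign −
step 2: pivot -6/35 → sign −
signature = (0, 3, 0)

Answer: (0, 3, 0)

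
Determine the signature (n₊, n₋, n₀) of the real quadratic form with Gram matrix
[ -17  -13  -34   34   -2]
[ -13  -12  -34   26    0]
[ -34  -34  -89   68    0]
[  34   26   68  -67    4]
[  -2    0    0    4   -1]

step 0: pivot -17 → sign −
step 1: pivot -35/17 → sign −
step 2: pivot 353/35 → sign +
step 3: pivot 1 → sign +
step 4: pivot -1/353 → sign −
signature = (2, 3, 0)

Answer: (2, 3, 0)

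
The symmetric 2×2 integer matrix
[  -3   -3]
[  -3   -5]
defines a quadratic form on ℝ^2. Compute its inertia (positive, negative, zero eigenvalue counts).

Answer: (0, 2, 0)

Derivation:
step 0: pivot -3 → sign −
step 1: pivot -2 → sign −
signature = (0, 2, 0)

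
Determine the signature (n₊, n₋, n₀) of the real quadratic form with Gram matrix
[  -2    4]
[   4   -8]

step 0: pivot -2 → sign −
step 1: row/col 1 already zero → sign 0
signature = (0, 1, 1)

Answer: (0, 1, 1)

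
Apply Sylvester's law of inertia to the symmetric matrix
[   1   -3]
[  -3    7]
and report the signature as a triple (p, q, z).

Answer: (1, 1, 0)

Derivation:
step 0: pivot 1 → sign +
step 1: pivot -2 → sign −
signature = (1, 1, 0)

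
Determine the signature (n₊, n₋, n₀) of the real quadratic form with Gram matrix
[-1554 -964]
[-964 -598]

step 0: pivot -1554 → sign −
step 1: pivot 2/777 → sign +
signature = (1, 1, 0)

Answer: (1, 1, 0)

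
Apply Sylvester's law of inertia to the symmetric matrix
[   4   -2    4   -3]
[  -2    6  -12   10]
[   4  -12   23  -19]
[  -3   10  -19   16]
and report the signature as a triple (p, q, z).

step 0: pivot 4 → sign +
step 1: pivot 5 → sign +
step 2: pivot -1 → sign −
step 3: pivot 3/10 → sign +
signature = (3, 1, 0)

Answer: (3, 1, 0)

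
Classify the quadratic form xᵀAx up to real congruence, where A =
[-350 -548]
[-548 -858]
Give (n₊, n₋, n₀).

Answer: (1, 1, 0)

Derivation:
step 0: pivot -350 → sign −
step 1: pivot 2/175 → sign +
signature = (1, 1, 0)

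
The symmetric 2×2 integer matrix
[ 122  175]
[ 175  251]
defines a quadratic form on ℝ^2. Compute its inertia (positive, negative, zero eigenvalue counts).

step 0: pivot 122 → sign +
step 1: pivot -3/122 → sign −
signature = (1, 1, 0)

Answer: (1, 1, 0)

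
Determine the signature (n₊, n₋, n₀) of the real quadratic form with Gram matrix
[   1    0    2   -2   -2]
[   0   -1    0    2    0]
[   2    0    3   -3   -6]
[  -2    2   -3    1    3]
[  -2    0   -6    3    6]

Answer: (3, 2, 0)

Derivation:
step 0: pivot 1 → sign +
step 1: pivot -1 → sign −
step 2: pivot -1 → sign −
step 3: pivot 2 → sign +
step 4: pivot 3/2 → sign +
signature = (3, 2, 0)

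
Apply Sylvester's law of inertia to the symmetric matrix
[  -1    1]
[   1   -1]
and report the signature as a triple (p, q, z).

step 0: pivot -1 → sign −
step 1: row/col 1 already zero → sign 0
signature = (0, 1, 1)

Answer: (0, 1, 1)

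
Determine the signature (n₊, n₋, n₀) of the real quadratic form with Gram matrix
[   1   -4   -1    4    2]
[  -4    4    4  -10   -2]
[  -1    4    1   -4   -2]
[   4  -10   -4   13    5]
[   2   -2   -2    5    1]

Answer: (1, 1, 3)

Derivation:
step 0: pivot 1 → sign +
step 1: pivot -12 → sign −
step 2: row/col 2 already zero → sign 0
step 3: row/col 3 already zero → sign 0
step 4: row/col 4 already zero → sign 0
signature = (1, 1, 3)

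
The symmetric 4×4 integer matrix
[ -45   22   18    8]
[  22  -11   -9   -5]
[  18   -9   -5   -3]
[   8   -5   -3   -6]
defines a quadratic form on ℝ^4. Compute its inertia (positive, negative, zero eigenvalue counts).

Answer: (1, 3, 0)

Derivation:
step 0: pivot -45 → sign −
step 1: pivot -11/45 → sign −
step 2: pivot 26/11 → sign +
step 3: pivot -3/13 → sign −
signature = (1, 3, 0)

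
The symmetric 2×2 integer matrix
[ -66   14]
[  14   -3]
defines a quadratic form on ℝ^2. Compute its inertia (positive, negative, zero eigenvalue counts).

Answer: (0, 2, 0)

Derivation:
step 0: pivot -66 → sign −
step 1: pivot -1/33 → sign −
signature = (0, 2, 0)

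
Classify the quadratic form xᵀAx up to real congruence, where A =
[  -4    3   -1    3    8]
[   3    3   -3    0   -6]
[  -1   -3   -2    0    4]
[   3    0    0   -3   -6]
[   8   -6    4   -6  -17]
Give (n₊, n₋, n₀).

Answer: (1, 3, 1)

Derivation:
step 0: pivot -4 → sign −
step 1: pivot 21/4 → sign +
step 2: pivot -31/7 → sign −
step 3: pivot -48/31 → sign −
step 4: row/col 4 already zero → sign 0
signature = (1, 3, 1)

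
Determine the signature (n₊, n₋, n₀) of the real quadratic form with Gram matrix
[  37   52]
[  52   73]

step 0: pivot 37 → sign +
step 1: pivot -3/37 → sign −
signature = (1, 1, 0)

Answer: (1, 1, 0)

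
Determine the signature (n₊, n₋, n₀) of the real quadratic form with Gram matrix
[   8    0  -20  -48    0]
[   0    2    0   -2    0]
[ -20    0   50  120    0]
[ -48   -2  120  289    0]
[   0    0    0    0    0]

Answer: (2, 1, 2)

Derivation:
step 0: pivot 8 → sign +
step 1: pivot 2 → sign +
step 2: pivot -1 → sign −
step 3: row/col 3 already zero → sign 0
step 4: row/col 4 already zero → sign 0
signature = (2, 1, 2)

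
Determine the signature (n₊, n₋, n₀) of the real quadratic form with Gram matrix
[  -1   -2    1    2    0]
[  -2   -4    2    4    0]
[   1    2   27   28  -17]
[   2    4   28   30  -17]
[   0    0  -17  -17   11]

Answer: (2, 2, 1)

Derivation:
step 0: pivot -1 → sign −
step 1: pivot 28 → sign +
step 2: pivot 13/7 → sign +
step 3: pivot -3/26 → sign −
step 4: row/col 4 already zero → sign 0
signature = (2, 2, 1)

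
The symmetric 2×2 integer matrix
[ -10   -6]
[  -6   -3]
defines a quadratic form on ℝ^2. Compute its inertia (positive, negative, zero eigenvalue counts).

Answer: (1, 1, 0)

Derivation:
step 0: pivot -10 → sign −
step 1: pivot 3/5 → sign +
signature = (1, 1, 0)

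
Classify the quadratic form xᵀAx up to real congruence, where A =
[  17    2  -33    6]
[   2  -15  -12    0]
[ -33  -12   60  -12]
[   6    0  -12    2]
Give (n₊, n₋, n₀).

Answer: (2, 2, 0)

Derivation:
step 0: pivot 17 → sign +
step 1: pivot -259/17 → sign −
step 2: pivot 69/259 → sign +
step 3: pivot -2/23 → sign −
signature = (2, 2, 0)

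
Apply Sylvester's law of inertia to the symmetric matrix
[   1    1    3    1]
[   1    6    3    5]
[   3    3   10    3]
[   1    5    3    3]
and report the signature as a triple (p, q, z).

step 0: pivot 1 → sign +
step 1: pivot 5 → sign +
step 2: pivot 1 → sign +
step 3: pivot -6/5 → sign −
signature = (3, 1, 0)

Answer: (3, 1, 0)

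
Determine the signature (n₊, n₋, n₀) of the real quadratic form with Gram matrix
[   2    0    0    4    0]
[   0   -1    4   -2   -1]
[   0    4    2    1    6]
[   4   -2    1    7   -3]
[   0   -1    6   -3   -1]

step 0: pivot 2 → sign +
step 1: pivot -1 → sign −
step 2: pivot 18 → sign +
step 3: pivot 5/18 → sign +
step 4: pivot -2/5 → sign −
signature = (3, 2, 0)

Answer: (3, 2, 0)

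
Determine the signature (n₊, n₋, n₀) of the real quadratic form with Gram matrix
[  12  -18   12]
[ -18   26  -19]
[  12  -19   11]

step 0: pivot 12 → sign +
step 1: pivot -1 → sign −
step 2: row/col 2 already zero → sign 0
signature = (1, 1, 1)

Answer: (1, 1, 1)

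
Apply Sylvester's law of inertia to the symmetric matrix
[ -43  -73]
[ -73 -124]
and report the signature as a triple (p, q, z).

step 0: pivot -43 → sign −
step 1: pivot -3/43 → sign −
signature = (0, 2, 0)

Answer: (0, 2, 0)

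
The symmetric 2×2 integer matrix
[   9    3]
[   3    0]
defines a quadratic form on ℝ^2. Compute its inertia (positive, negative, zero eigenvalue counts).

Answer: (1, 1, 0)

Derivation:
step 0: pivot 9 → sign +
step 1: pivot -1 → sign −
signature = (1, 1, 0)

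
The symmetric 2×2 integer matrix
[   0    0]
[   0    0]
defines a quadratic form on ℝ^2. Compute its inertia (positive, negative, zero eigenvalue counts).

step 0: row/col 0 already zero → sign 0
step 1: row/col 1 already zero → sign 0
signature = (0, 0, 2)

Answer: (0, 0, 2)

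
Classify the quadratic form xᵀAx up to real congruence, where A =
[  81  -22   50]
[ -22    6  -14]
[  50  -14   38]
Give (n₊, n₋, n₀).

step 0: pivot 81 → sign +
step 1: pivot 2/81 → sign +
step 2: row/col 2 already zero → sign 0
signature = (2, 0, 1)

Answer: (2, 0, 1)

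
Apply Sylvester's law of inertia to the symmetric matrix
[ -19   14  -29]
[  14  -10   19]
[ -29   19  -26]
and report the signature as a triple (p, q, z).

Answer: (2, 1, 0)

Derivation:
step 0: pivot -19 → sign −
step 1: pivot 6/19 → sign +
step 2: pivot 1/2 → sign +
signature = (2, 1, 0)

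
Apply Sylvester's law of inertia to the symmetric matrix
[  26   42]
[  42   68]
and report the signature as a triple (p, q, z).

step 0: pivot 26 → sign +
step 1: pivot 2/13 → sign +
signature = (2, 0, 0)

Answer: (2, 0, 0)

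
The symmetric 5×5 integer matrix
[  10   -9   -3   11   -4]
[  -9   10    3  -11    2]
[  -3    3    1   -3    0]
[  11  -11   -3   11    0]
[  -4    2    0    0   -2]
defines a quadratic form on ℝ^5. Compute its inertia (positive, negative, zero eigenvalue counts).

step 0: pivot 10 → sign +
step 1: pivot 19/10 → sign +
step 2: pivot 1/19 → sign +
step 3: pivot -6 → sign −
step 4: pivot 2 → sign +
signature = (4, 1, 0)

Answer: (4, 1, 0)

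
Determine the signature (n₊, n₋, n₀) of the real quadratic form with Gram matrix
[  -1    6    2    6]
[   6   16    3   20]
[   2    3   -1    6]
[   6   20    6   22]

Answer: (2, 2, 0)

Derivation:
step 0: pivot -1 → sign −
step 1: pivot 52 → sign +
step 2: pivot -69/52 → sign −
step 3: pivot 6/23 → sign +
signature = (2, 2, 0)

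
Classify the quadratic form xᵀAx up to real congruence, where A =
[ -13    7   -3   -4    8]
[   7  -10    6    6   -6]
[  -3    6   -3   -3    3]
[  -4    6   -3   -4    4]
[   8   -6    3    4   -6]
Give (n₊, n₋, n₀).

step 0: pivot -13 → sign −
step 1: pivot -81/13 → sign −
step 2: pivot 7/9 → sign +
step 3: pivot -19/21 → sign −
step 4: pivot -6/19 → sign −
signature = (1, 4, 0)

Answer: (1, 4, 0)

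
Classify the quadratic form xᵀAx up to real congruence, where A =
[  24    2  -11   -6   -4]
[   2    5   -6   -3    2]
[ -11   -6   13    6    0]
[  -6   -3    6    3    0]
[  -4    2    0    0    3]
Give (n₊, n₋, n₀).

step 0: pivot 24 → sign +
step 1: pivot 29/6 → sign +
step 2: pivot 303/116 → sign +
step 3: pivot 6/101 → sign +
step 4: pivot 1 → sign +
signature = (5, 0, 0)

Answer: (5, 0, 0)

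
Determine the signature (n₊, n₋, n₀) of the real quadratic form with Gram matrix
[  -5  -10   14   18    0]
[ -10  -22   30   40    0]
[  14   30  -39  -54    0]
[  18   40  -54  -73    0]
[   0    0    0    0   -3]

Answer: (1, 4, 0)

Derivation:
step 0: pivot -5 → sign −
step 1: pivot -2 → sign −
step 2: pivot 11/5 → sign +
step 3: pivot -3/11 → sign −
step 4: pivot -3 → sign −
signature = (1, 4, 0)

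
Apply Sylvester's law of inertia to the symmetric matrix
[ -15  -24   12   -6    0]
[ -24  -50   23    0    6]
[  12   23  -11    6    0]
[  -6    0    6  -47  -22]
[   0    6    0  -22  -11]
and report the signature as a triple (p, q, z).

Answer: (2, 3, 0)

Derivation:
step 0: pivot -15 → sign −
step 1: pivot -58/5 → sign −
step 2: pivot -9/58 → sign −
step 3: pivot 85 → sign +
step 4: pivot 1/85 → sign +
signature = (2, 3, 0)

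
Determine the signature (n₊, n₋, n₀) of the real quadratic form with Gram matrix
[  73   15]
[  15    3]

Answer: (1, 1, 0)

Derivation:
step 0: pivot 73 → sign +
step 1: pivot -6/73 → sign −
signature = (1, 1, 0)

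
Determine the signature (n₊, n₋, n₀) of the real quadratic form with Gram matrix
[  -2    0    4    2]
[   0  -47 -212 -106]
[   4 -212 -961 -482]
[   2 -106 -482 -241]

Answer: (2, 2, 0)

Derivation:
step 0: pivot -2 → sign −
step 1: pivot -47 → sign −
step 2: pivot 153/47 → sign +
step 3: pivot 1/17 → sign +
signature = (2, 2, 0)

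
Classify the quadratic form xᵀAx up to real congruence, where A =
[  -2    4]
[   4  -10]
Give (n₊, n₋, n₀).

Answer: (0, 2, 0)

Derivation:
step 0: pivot -2 → sign −
step 1: pivot -2 → sign −
signature = (0, 2, 0)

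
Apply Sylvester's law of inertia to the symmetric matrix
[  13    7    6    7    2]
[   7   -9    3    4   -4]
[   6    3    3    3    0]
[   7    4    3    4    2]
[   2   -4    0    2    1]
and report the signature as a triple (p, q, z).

step 0: pivot 13 → sign +
step 1: pivot -166/13 → sign −
step 2: pivot 39/166 → sign +
step 3: pivot -3/13 → sign −
step 4: row/col 4 already zero → sign 0
signature = (2, 2, 1)

Answer: (2, 2, 1)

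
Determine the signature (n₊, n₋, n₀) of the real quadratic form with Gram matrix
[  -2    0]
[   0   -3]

step 0: pivot -2 → sign −
step 1: pivot -3 → sign −
signature = (0, 2, 0)

Answer: (0, 2, 0)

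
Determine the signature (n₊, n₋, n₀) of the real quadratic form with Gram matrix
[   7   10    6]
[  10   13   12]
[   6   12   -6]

Answer: (1, 2, 0)

Derivation:
step 0: pivot 7 → sign +
step 1: pivot -9/7 → sign −
step 2: pivot -2 → sign −
signature = (1, 2, 0)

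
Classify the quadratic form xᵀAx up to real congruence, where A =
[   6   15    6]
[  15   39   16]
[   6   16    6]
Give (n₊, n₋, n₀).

step 0: pivot 6 → sign +
step 1: pivot 3/2 → sign +
step 2: pivot -2/3 → sign −
signature = (2, 1, 0)

Answer: (2, 1, 0)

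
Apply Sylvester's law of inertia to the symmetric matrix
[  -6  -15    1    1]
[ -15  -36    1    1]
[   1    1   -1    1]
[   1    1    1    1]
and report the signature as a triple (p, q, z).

Answer: (1, 3, 0)

Derivation:
step 0: pivot -6 → sign −
step 1: pivot 3/2 → sign +
step 2: pivot -7/3 → sign −
step 3: pivot -2/7 → sign −
signature = (1, 3, 0)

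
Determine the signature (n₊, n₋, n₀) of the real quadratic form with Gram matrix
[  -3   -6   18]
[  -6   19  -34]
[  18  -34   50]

step 0: pivot -3 → sign −
step 1: pivot 31 → sign +
step 2: pivot -2/31 → sign −
signature = (1, 2, 0)

Answer: (1, 2, 0)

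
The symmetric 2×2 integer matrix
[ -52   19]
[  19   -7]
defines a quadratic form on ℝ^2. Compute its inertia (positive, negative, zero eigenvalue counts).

step 0: pivot -52 → sign −
step 1: pivot -3/52 → sign −
signature = (0, 2, 0)

Answer: (0, 2, 0)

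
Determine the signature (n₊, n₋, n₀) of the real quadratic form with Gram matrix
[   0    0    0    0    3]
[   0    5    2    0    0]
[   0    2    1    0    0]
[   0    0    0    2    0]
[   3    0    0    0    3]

step 0: pivot 5 → sign +
step 1: pivot 1/5 → sign +
step 2: pivot 2 → sign +
step 3: pivot 3 → sign +
step 4: pivot -3 → sign −
signature = (4, 1, 0)

Answer: (4, 1, 0)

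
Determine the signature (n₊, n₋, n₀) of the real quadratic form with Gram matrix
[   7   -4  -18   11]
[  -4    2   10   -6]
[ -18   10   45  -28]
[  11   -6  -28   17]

step 0: pivot 7 → sign +
step 1: pivot -2/7 → sign −
step 2: pivot -1 → sign −
step 3: row/col 3 already zero → sign 0
signature = (1, 2, 1)

Answer: (1, 2, 1)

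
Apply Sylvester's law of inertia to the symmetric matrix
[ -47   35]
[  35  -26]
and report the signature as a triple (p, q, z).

Answer: (1, 1, 0)

Derivation:
step 0: pivot -47 → sign −
step 1: pivot 3/47 → sign +
signature = (1, 1, 0)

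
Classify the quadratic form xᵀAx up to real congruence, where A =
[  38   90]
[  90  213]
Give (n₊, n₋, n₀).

step 0: pivot 38 → sign +
step 1: pivot -3/19 → sign −
signature = (1, 1, 0)

Answer: (1, 1, 0)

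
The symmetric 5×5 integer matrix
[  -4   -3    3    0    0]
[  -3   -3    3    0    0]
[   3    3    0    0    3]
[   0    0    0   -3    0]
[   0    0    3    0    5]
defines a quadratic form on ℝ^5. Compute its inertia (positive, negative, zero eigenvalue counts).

Answer: (2, 3, 0)

Derivation:
step 0: pivot -4 → sign −
step 1: pivot -3/4 → sign −
step 2: pivot 3 → sign +
step 3: pivot -3 → sign −
step 4: pivot 2 → sign +
signature = (2, 3, 0)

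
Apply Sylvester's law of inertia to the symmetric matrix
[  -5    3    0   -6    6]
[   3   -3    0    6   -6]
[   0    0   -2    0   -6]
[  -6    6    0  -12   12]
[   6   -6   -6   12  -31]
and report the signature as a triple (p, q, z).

Answer: (0, 4, 1)

Derivation:
step 0: pivot -5 → sign −
step 1: pivot -6/5 → sign −
step 2: pivot -2 → sign −
step 3: pivot -1 → sign −
step 4: row/col 4 already zero → sign 0
signature = (0, 4, 1)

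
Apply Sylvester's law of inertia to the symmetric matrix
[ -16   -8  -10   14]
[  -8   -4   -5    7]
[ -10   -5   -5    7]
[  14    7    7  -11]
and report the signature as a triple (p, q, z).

step 0: pivot -16 → sign −
step 1: pivot 5/4 → sign +
step 2: pivot -6/5 → sign −
step 3: row/col 3 already zero → sign 0
signature = (1, 2, 1)

Answer: (1, 2, 1)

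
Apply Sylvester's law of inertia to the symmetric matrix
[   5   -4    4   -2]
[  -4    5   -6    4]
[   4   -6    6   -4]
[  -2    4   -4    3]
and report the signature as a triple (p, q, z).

Answer: (3, 1, 0)

Derivation:
step 0: pivot 5 → sign +
step 1: pivot 9/5 → sign +
step 2: pivot -14/9 → sign −
step 3: pivot 1/7 → sign +
signature = (3, 1, 0)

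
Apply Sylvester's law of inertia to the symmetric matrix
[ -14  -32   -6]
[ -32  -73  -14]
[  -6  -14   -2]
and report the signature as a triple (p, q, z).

Answer: (1, 1, 1)

Derivation:
step 0: pivot -14 → sign −
step 1: pivot 1/7 → sign +
step 2: row/col 2 already zero → sign 0
signature = (1, 1, 1)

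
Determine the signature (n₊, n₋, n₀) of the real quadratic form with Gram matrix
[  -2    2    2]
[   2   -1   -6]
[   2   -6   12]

step 0: pivot -2 → sign −
step 1: pivot 1 → sign +
step 2: pivot -2 → sign −
signature = (1, 2, 0)

Answer: (1, 2, 0)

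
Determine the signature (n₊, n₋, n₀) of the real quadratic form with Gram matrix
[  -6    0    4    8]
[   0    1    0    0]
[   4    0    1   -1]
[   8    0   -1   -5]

step 0: pivot -6 → sign −
step 1: pivot 1 → sign +
step 2: pivot 11/3 → sign +
step 3: pivot 6/11 → sign +
signature = (3, 1, 0)

Answer: (3, 1, 0)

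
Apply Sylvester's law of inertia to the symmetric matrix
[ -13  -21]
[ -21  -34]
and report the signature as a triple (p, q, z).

step 0: pivot -13 → sign −
step 1: pivot -1/13 → sign −
signature = (0, 2, 0)

Answer: (0, 2, 0)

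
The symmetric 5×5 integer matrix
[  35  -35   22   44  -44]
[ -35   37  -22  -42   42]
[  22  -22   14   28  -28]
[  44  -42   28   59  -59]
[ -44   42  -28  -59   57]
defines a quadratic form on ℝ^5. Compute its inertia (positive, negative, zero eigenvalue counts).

Answer: (4, 1, 0)

Derivation:
step 0: pivot 35 → sign +
step 1: pivot 2 → sign +
step 2: pivot 6/35 → sign +
step 3: pivot 1 → sign +
step 4: pivot -2 → sign −
signature = (4, 1, 0)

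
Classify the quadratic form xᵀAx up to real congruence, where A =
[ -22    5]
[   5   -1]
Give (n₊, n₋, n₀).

step 0: pivot -22 → sign −
step 1: pivot 3/22 → sign +
signature = (1, 1, 0)

Answer: (1, 1, 0)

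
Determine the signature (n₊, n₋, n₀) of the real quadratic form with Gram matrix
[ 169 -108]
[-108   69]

step 0: pivot 169 → sign +
step 1: pivot -3/169 → sign −
signature = (1, 1, 0)

Answer: (1, 1, 0)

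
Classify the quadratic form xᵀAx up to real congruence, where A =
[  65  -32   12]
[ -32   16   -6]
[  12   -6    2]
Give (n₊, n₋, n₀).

Answer: (2, 1, 0)

Derivation:
step 0: pivot 65 → sign +
step 1: pivot 16/65 → sign +
step 2: pivot -1/4 → sign −
signature = (2, 1, 0)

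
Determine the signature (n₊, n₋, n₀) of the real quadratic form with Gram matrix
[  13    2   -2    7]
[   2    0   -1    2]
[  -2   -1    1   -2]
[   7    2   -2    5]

step 0: pivot 13 → sign +
step 1: pivot -4/13 → sign −
step 2: pivot 9/4 → sign +
step 3: row/col 3 already zero → sign 0
signature = (2, 1, 1)

Answer: (2, 1, 1)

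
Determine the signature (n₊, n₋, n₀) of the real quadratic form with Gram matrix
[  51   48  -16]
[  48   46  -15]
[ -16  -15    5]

Answer: (2, 1, 0)

Derivation:
step 0: pivot 51 → sign +
step 1: pivot 14/17 → sign +
step 2: pivot -1/42 → sign −
signature = (2, 1, 0)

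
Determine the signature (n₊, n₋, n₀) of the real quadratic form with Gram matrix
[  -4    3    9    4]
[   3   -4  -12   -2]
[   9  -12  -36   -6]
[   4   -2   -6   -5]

Answer: (0, 3, 1)

Derivation:
step 0: pivot -4 → sign −
step 1: pivot -7/4 → sign −
step 2: pivot -3/7 → sign −
step 3: row/col 3 already zero → sign 0
signature = (0, 3, 1)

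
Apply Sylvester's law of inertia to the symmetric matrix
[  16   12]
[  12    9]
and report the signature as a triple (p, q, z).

step 0: pivot 16 → sign +
step 1: row/col 1 already zero → sign 0
signature = (1, 0, 1)

Answer: (1, 0, 1)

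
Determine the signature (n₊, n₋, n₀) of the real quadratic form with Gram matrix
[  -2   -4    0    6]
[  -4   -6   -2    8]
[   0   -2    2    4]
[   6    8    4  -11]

Answer: (1, 2, 1)

Derivation:
step 0: pivot -2 → sign −
step 1: pivot 2 → sign +
step 2: pivot -1 → sign −
step 3: row/col 3 already zero → sign 0
signature = (1, 2, 1)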